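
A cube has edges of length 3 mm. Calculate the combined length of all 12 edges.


Shape: cube
Side s = 3 mm
A cube has 12 edges, all equal.
Formula: total edge length = 12 * s
Total = 12 * 3
Total = 36
36 mm


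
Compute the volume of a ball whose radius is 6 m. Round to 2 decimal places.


Shape: sphere
Radius r = 6 m
Formula: V = (4/3) * pi * r^3
r^3 = 216
(4/3) * 216 = 288
V = 288 * pi
V = 904.78
904.78 m^3


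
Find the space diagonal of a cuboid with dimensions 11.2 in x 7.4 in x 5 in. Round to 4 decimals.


Shape: rectangular box (space diagonal)
l = 11.2 in, w = 7.4 in, h = 5 in
Visualize: the diagonal of the base, then a right triangle with that diagonal and the height.
Formula: d = sqrt(l^2 + w^2 + h^2)
l^2 + w^2 + h^2 = 125.44 + 54.76 + 25 = 205.2
d = sqrt(205.2)
d = 14.3248
14.3248 in


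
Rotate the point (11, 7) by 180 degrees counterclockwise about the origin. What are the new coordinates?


Transformation: rotation about the origin
Original point: (11, 7)
Rule for 180 deg: (x, y) -> (-x, -y)
Apply: (11, 7) -> (-11, -7)
(-11, -7)


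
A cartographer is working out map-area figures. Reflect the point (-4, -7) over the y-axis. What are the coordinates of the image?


Transformation: reflection
Original point: (-4, -7)
Rule for reflection over the y-axis: (x, y) -> (-x, y)
Apply: (-4, -7) -> (4, -7)
(4, -7)


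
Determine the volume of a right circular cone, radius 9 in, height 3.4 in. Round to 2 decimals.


Shape: cone
Radius r = 9 in, Height h = 3.4 in
Formula: V = (1/3) * pi * r^2 * h
r^2 = 81
pi * r^2 * h = pi * 81 * 3.4 = 275.4 * pi
V = 275.4 * pi / 3
V = 288.4
288.4 in^3


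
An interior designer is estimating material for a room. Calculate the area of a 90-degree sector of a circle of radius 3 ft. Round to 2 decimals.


Shape: circular sector
Radius r = 3 ft, Angle = 90 degrees
Formula: A = (angle/360) * pi * r^2
r^2 = 9
Fraction of circle = 90/360
A = (90/360) * pi * 9
A = 2.25 * pi
A = 7.07
7.07 ft^2


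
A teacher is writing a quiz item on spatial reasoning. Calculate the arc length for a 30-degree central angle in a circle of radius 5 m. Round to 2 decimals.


Shape: circular arc
Radius r = 5 m, Angle = 30 degrees
Formula: L = (angle/360) * 2 * pi * r
2 * pi * r = 10 * pi
L = (30/360) * 10 * pi
L = 0.833333 * pi
L = 2.62
2.62 m


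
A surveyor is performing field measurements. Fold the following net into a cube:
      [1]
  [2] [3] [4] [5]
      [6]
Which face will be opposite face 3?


Net: cross layout. Take square 3 as the base (bottom).
Fold the four squares in the horizontal row up around 3: 2 -> left, 4 -> right, 5 wraps to the top.
Fold 1 and 6 up from 3: 1 -> back, 6 -> front.
Opposite pairs are therefore: (1, 6), (2, 4), (3, 5).
Face 3 is opposite face 5.
face 5


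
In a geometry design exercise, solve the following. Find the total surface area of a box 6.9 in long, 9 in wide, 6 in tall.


Shape: rectangular prism
l = 6.9 in, w = 9 in, h = 6 in
Formula: SA = 2(lw + lh + wh)
lw = 62.1, lh = 41.4, wh = 54
lw + lh + wh = 157.5
SA = 2 * 157.5
SA = 315
315 in^2


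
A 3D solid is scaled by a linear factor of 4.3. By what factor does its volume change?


Linear scale factor k = 4.3
Rule: under a linear scaling by k, volumes scale by k^3.
k^3 = 4.3 * 4.3 * 4.3
k^3 = 18.49 * 4.3
k^3 = 79.507
Volume scales by a factor of 79.507.
79.507 (dimensionless)


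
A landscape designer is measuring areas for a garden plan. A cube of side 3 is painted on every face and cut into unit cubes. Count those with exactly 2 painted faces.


Large cube: 3 x 3 x 3, cut into unit cubes.
n = 3, so n - 2 = 1
Cubes with 2 painted faces lie along the edges, excluding corners.
A cube has 12 edges; each contributes (n - 2) = 1 such cubes.
Count = 12 * 1 = 12
12 unit cubes


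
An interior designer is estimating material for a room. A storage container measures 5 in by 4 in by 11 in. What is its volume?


Shape: rectangular prism
l = 5 in, w = 4 in, h = 11 in
Formula: V = l * w * h
V = 5 * 4 * 11
V = 20 * 11
V = 220
220 in^3


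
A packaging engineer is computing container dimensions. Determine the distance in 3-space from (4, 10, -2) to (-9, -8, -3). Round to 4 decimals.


3D distance between two points
P1 = (4, 10, -2), P2 = (-9, -8, -3)
Formula: d = sqrt((x2-x1)^2 + (y2-y1)^2 + (z2-z1)^2)
dx = -9 - 4 = -13
dy = -8 - 10 = -18
dz = -3 - -2 = -1
dx^2 + dy^2 + dz^2 = 169 + 324 + 1 = 494
d = sqrt(494)
d = 22.2261
22.2261 units


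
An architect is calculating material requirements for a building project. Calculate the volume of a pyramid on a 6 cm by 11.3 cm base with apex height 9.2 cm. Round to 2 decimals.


Shape: rectangular pyramid
Base: 6 cm x 11.3 cm, Height h = 9.2 cm
Formula: V = (1/3) * base_area * h
base_area = 6 * 11.3 = 67.8
base_area * h = 67.8 * 9.2 = 623.76
V = 623.76 / 3
V = 207.92
207.92 cm^3


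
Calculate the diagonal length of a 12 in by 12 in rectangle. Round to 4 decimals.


Shape: rectangle (diagonal via Pythagoras)
Sides: 12 in and 12 in
Formula: d = sqrt(l^2 + w^2)
l^2 = 144, w^2 = 144
l^2 + w^2 = 288
d = sqrt(288)
d = 16.9706
16.9706 in


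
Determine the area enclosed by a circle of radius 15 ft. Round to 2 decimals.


Shape: circle
Radius r = 15 ft
Formula: A = pi * r^2
r^2 = 15^2 = 225
A = pi * 225
A = 706.86
706.86 ft^2


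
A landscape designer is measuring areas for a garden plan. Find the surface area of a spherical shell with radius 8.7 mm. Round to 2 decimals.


Shape: sphere
Radius r = 8.7 mm
Formula: SA = 4 * pi * r^2
r^2 = 75.69
SA = 4 * pi * 75.69
SA = 302.76 * pi
SA = 951.15
951.15 mm^2


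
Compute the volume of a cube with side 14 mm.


Shape: cube
Side s = 14 mm
Formula: V = s^3
V = 14 * 14 * 14
V = 196 * 14
V = 2744
2744 mm^3


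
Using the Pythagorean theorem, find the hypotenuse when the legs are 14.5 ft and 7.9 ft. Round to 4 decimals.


Shape: right triangle
Legs a = 14.5 ft, b = 7.9 ft
Formula: c = sqrt(a^2 + b^2)
a^2 = 210.25, b^2 = 62.41
a^2 + b^2 = 272.66
c = sqrt(272.66)
c = 16.5124
16.5124 ft


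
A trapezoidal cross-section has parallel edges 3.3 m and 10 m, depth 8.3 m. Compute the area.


Shape: trapezoid
Parallel sides a = 3.3 m, b = 10 m; Height h = 8.3 m
Formula: A = (a + b) * h / 2
a + b = 3.3 + 10 = 13.3
A = 13.3 * 8.3 / 2
A = 110.39 / 2
A = 55.195
55.195 m^2


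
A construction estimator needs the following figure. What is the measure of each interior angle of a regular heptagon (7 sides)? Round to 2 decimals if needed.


Shape: regular heptagon (7 sides)
Formula: interior angle = (n - 2) * 180 / n
(n - 2) = 5
(n - 2) * 180 = 900
angle = 900 / 7
angle = 128.57
128.57 degrees


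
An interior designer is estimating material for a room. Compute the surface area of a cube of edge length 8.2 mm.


Shape: cube
Side s = 8.2 mm
A cube has 6 square faces.
Formula: SA = 6 * s^2
s^2 = 67.24
SA = 6 * 67.24
SA = 403.44
403.44 mm^2


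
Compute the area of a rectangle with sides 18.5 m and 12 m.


Shape: rectangle
Length l = 18.5 m, Width w = 12 m
Formula: A = l * w
A = 18.5 * 12
A = 222
222 m^2


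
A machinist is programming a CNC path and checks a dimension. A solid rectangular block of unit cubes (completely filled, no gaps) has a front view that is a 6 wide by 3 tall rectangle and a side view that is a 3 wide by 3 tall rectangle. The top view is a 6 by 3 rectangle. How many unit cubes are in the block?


Orthographic views of a solid rectangular block:
Front view 6 x 3 -> length = 6, height = 3
Side view 3 x 3 -> width = 3, height = 3 (consistent)
Top view 6 x 3 -> confirms length = 6, width = 3
The block is 6 x 3 x 3.
Total unit cubes = 6 * 3 * 3 = 54
54 unit cubes


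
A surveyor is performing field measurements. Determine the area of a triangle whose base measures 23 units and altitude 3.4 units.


Shape: triangle
Base b = 23 units, Height h = 3.4 units
Formula: A = (1/2) * b * h
A = 0.5 * 23 * 3.4
A = 0.5 * 78.2
A = 39.1
39.1 units^2


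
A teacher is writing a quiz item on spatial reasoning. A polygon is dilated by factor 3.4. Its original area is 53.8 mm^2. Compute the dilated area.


Linear scale factor k = 3.4
Original area = 53.8 mm^2
Rule: under a linear scaling by k, areas scale by k^2.
k^2 = 3.4^2 = 11.56
New area = 53.8 * 11.56
New area = 621.928
621.928 mm^2


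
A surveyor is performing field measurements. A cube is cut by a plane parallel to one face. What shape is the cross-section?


Solid: cube
Cutting plane: parallel to one face
Visualize the intersection of the plane with the solid's surface.
The boundary of the cut region is a square.
square


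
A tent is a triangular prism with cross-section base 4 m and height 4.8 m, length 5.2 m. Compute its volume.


Shape: triangular prism
Triangle base = 4 m, triangle height = 4.8 m, prism length L = 5.2 m
Formula: V = (1/2 * b * h_tri) * L
Cross-section area = 0.5 * 4 * 4.8 = 9.6
V = 9.6 * 5.2
V = 49.92
49.92 m^3


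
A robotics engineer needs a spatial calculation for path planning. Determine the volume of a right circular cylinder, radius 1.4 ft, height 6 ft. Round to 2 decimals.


Shape: cylinder
Radius r = 1.4 ft, Height h = 6 ft
Formula: V = pi * r^2 * h
r^2 = 1.96
V = pi * 1.96 * 6
V = 11.76 * pi
V = 36.95
36.95 ft^3


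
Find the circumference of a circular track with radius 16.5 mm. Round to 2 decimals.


Shape: circle
Radius r = 16.5 mm
Formula: C = 2 * pi * r
C = 2 * pi * 16.5
C = 33 * pi
C = 103.67
103.67 mm


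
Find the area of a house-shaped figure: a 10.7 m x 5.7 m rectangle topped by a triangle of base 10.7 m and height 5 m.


Composite shape: rectangle + triangle
Rectangle area = 10.7 * 5.7 = 60.99
Triangle area = 0.5 * 10.7 * 5 = 26.75
Total = 60.99 + 26.75
Total = 87.74
87.74 m^2


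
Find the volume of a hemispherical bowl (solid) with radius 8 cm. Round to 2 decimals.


Shape: hemisphere (half of a sphere)
Radius r = 8 cm
Formula: V = (1/2) * (4/3) * pi * r^3 = (2/3) * pi * r^3
r^3 = 512
(2/3) * 512 = 341.333333
V = 341.333333 * pi
V = 1072.33
1072.33 cm^3


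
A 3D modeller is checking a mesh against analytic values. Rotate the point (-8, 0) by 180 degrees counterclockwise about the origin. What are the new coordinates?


Transformation: rotation about the origin
Original point: (-8, 0)
Rule for 180 deg: (x, y) -> (-x, -y)
Apply: (-8, 0) -> (8, 0)
(8, 0)


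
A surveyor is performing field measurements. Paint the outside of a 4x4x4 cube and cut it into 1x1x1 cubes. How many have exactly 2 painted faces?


Large cube: 4 x 4 x 4, cut into unit cubes.
n = 4, so n - 2 = 2
Cubes with 2 painted faces lie along the edges, excluding corners.
A cube has 12 edges; each contributes (n - 2) = 2 such cubes.
Count = 12 * 2 = 24
24 unit cubes


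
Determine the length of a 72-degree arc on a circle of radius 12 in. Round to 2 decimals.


Shape: circular arc
Radius r = 12 in, Angle = 72 degrees
Formula: L = (angle/360) * 2 * pi * r
2 * pi * r = 24 * pi
L = (72/360) * 24 * pi
L = 4.8 * pi
L = 15.08
15.08 in


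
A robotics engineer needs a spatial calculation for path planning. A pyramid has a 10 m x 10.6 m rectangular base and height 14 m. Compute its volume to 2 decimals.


Shape: rectangular pyramid
Base: 10 m x 10.6 m, Height h = 14 m
Formula: V = (1/3) * base_area * h
base_area = 10 * 10.6 = 106
base_area * h = 106 * 14 = 1484
V = 1484 / 3
V = 494.67
494.67 m^3


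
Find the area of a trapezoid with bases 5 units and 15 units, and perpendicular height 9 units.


Shape: trapezoid
Parallel sides a = 5 units, b = 15 units; Height h = 9 units
Formula: A = (a + b) * h / 2
a + b = 5 + 15 = 20
A = 20 * 9 / 2
A = 180 / 2
A = 90
90 units^2


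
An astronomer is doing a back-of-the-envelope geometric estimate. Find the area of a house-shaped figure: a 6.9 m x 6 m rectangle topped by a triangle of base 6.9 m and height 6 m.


Composite shape: rectangle + triangle
Rectangle area = 6.9 * 6 = 41.4
Triangle area = 0.5 * 6.9 * 6 = 20.7
Total = 41.4 + 20.7
Total = 62.1
62.1 m^2


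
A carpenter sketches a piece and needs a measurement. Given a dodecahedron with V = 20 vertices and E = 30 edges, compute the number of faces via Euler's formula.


Polyhedron: dodecahedron
Euler's formula for convex polyhedra: V - E + F = 2
Given: V = 20 vertices and E = 30 edges
Solve for F:
F = 2 + E - V = 2 + 30 - 20 = 12
12 faces


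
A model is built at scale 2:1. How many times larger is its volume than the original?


Linear scale factor k = 2
Rule: under a linear scaling by k, volumes scale by k^3.
k^3 = 2 * 2 * 2
k^3 = 4 * 2
k^3 = 8
Volume scales by a factor of 8.
8 (dimensionless)


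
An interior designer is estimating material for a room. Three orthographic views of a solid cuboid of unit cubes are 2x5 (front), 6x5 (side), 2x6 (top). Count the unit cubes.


Orthographic views of a solid rectangular block:
Front view 2 x 5 -> length = 2, height = 5
Side view 6 x 5 -> width = 6, height = 5 (consistent)
Top view 2 x 6 -> confirms length = 2, width = 6
The block is 2 x 6 x 5.
Total unit cubes = 2 * 6 * 5 = 60
60 unit cubes


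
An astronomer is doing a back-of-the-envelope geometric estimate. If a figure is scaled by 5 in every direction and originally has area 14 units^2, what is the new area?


Linear scale factor k = 5
Original area = 14 units^2
Rule: under a linear scaling by k, areas scale by k^2.
k^2 = 5^2 = 25
New area = 14 * 25
New area = 350
350 units^2


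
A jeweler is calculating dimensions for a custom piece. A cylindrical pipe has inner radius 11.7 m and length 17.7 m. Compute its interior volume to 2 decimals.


Shape: cylinder
Radius r = 11.7 m, Height h = 17.7 m
Formula: V = pi * r^2 * h
r^2 = 136.89
V = pi * 136.89 * 17.7
V = 2422.953 * pi
V = 7611.93
7611.93 m^3


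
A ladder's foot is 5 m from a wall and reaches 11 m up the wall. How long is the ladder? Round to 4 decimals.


Shape: right triangle
Legs a = 5 m, b = 11 m
Formula: c = sqrt(a^2 + b^2)
a^2 = 25, b^2 = 121
a^2 + b^2 = 146
c = sqrt(146)
c = 12.083
12.083 m


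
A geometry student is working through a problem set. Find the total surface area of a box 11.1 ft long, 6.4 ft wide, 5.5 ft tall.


Shape: rectangular prism
l = 11.1 ft, w = 6.4 ft, h = 5.5 ft
Formula: SA = 2(lw + lh + wh)
lw = 71.04, lh = 61.05, wh = 35.2
lw + lh + wh = 167.29
SA = 2 * 167.29
SA = 334.58
334.58 ft^2


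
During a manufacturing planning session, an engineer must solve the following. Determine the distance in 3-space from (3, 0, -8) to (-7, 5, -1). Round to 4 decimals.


3D distance between two points
P1 = (3, 0, -8), P2 = (-7, 5, -1)
Formula: d = sqrt((x2-x1)^2 + (y2-y1)^2 + (z2-z1)^2)
dx = -7 - 3 = -10
dy = 5 - 0 = 5
dz = -1 - -8 = 7
dx^2 + dy^2 + dz^2 = 100 + 25 + 49 = 174
d = sqrt(174)
d = 13.1909
13.1909 units


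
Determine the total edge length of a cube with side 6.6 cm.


Shape: cube
Side s = 6.6 cm
A cube has 12 edges, all equal.
Formula: total edge length = 12 * s
Total = 12 * 6.6
Total = 79.2
79.2 cm


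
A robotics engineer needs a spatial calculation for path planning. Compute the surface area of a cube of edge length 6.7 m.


Shape: cube
Side s = 6.7 m
A cube has 6 square faces.
Formula: SA = 6 * s^2
s^2 = 44.89
SA = 6 * 44.89
SA = 269.34
269.34 m^2


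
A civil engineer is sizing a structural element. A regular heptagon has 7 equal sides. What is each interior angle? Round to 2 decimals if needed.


Shape: regular heptagon (7 sides)
Formula: interior angle = (n - 2) * 180 / n
(n - 2) = 5
(n - 2) * 180 = 900
angle = 900 / 7
angle = 128.57
128.57 degrees


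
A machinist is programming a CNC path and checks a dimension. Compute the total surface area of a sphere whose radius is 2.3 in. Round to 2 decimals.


Shape: sphere
Radius r = 2.3 in
Formula: SA = 4 * pi * r^2
r^2 = 5.29
SA = 4 * pi * 5.29
SA = 21.16 * pi
SA = 66.48
66.48 in^2


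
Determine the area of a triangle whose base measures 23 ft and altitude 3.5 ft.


Shape: triangle
Base b = 23 ft, Height h = 3.5 ft
Formula: A = (1/2) * b * h
A = 0.5 * 23 * 3.5
A = 0.5 * 80.5
A = 40.25
40.25 ft^2


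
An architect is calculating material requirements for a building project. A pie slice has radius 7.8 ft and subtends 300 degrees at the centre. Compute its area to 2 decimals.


Shape: circular sector
Radius r = 7.8 ft, Angle = 300 degrees
Formula: A = (angle/360) * pi * r^2
r^2 = 60.84
Fraction of circle = 300/360
A = (300/360) * pi * 60.84
A = 50.7 * pi
A = 159.28
159.28 ft^2


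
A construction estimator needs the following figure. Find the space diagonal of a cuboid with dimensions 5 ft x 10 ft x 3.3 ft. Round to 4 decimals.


Shape: rectangular box (space diagonal)
l = 5 ft, w = 10 ft, h = 3.3 ft
Visualize: the diagonal of the base, then a right triangle with that diagonal and the height.
Formula: d = sqrt(l^2 + w^2 + h^2)
l^2 + w^2 + h^2 = 25 + 100 + 10.89 = 135.89
d = sqrt(135.89)
d = 11.6572
11.6572 ft


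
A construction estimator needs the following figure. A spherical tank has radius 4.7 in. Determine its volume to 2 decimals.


Shape: sphere
Radius r = 4.7 in
Formula: V = (4/3) * pi * r^3
r^3 = 103.823
(4/3) * 103.823 = 138.430667
V = 138.430667 * pi
V = 434.89
434.89 in^3


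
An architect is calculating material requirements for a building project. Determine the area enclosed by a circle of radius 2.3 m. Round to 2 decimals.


Shape: circle
Radius r = 2.3 m
Formula: A = pi * r^2
r^2 = 2.3^2 = 5.29
A = pi * 5.29
A = 16.62
16.62 m^2


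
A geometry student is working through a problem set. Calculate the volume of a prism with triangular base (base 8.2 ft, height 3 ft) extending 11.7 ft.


Shape: triangular prism
Triangle base = 8.2 ft, triangle height = 3 ft, prism length L = 11.7 ft
Formula: V = (1/2 * b * h_tri) * L
Cross-section area = 0.5 * 8.2 * 3 = 12.3
V = 12.3 * 11.7
V = 143.91
143.91 ft^3


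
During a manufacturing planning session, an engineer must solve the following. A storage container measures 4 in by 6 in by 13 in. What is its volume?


Shape: rectangular prism
l = 4 in, w = 6 in, h = 13 in
Formula: V = l * w * h
V = 4 * 6 * 13
V = 24 * 13
V = 312
312 in^3


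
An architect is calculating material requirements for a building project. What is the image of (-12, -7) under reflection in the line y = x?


Transformation: reflection
Original point: (-12, -7)
Rule for reflection over y = x: (x, y) -> (y, x)
Apply: (-12, -7) -> (-7, -12)
(-7, -12)


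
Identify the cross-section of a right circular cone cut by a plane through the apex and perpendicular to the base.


Solid: right circular cone
Cutting plane: through the apex and perpendicular to the base
Visualize the intersection of the plane with the solid's surface.
The boundary of the cut region is a isosceles triangle.
isosceles triangle


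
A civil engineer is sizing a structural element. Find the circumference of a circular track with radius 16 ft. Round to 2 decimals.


Shape: circle
Radius r = 16 ft
Formula: C = 2 * pi * r
C = 2 * pi * 16
C = 32 * pi
C = 100.53
100.53 ft


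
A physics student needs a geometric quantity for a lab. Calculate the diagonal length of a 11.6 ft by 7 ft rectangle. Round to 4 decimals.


Shape: rectangle (diagonal via Pythagoras)
Sides: 11.6 ft and 7 ft
Formula: d = sqrt(l^2 + w^2)
l^2 = 134.56, w^2 = 49
l^2 + w^2 = 183.56
d = sqrt(183.56)
d = 13.5484
13.5484 ft


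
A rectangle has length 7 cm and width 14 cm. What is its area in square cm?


Shape: rectangle
Length l = 7 cm, Width w = 14 cm
Formula: A = l * w
A = 7 * 14
A = 98
98 cm^2


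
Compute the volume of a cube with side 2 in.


Shape: cube
Side s = 2 in
Formula: V = s^3
V = 2 * 2 * 2
V = 4 * 2
V = 8
8 in^3


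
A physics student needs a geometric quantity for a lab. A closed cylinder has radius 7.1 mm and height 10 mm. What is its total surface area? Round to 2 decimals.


Shape: closed cylinder
Radius r = 7.1 mm, Height h = 10 mm
Formula: SA = 2*pi*r^2 + 2*pi*r*h = 2*pi*r*(r + h)
r + h = 17.1
2 * r * (r + h) = 2 * 7.1 * 17.1 = 242.82
SA = 242.82 * pi
SA = 762.84
762.84 mm^2


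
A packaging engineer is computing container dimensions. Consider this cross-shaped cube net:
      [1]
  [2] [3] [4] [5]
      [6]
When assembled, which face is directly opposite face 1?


Net: cross layout. Take square 3 as the base (bottom).
Fold the four squares in the horizontal row up around 3: 2 -> left, 4 -> right, 5 wraps to the top.
Fold 1 and 6 up from 3: 1 -> back, 6 -> front.
Opposite pairs are therefore: (1, 6), (2, 4), (3, 5).
Face 1 is opposite face 6.
face 6


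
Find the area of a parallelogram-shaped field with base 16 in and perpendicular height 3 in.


Shape: parallelogram
Base b = 16 in, Height h = 3 in
Formula: A = b * h
A = 16 * 3
A = 48
48 in^2


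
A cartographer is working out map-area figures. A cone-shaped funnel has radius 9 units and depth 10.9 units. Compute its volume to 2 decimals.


Shape: cone
Radius r = 9 units, Height h = 10.9 units
Formula: V = (1/3) * pi * r^2 * h
r^2 = 81
pi * r^2 * h = pi * 81 * 10.9 = 882.9 * pi
V = 882.9 * pi / 3
V = 924.57
924.57 units^3


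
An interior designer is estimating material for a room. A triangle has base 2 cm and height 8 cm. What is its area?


Shape: triangle
Base b = 2 cm, Height h = 8 cm
Formula: A = (1/2) * b * h
A = 0.5 * 2 * 8
A = 0.5 * 16
A = 8
8 cm^2


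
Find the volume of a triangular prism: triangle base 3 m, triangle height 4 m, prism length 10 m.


Shape: triangular prism
Triangle base = 3 m, triangle height = 4 m, prism length L = 10 m
Formula: V = (1/2 * b * h_tri) * L
Cross-section area = 0.5 * 3 * 4 = 6
V = 6 * 10
V = 60
60 m^3


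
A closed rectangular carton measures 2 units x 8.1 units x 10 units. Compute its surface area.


Shape: rectangular prism
l = 2 units, w = 8.1 units, h = 10 units
Formula: SA = 2(lw + lh + wh)
lw = 16.2, lh = 20, wh = 81
lw + lh + wh = 117.2
SA = 2 * 117.2
SA = 234.4
234.4 units^2


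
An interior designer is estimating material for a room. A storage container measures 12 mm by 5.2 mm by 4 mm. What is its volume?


Shape: rectangular prism
l = 12 mm, w = 5.2 mm, h = 4 mm
Formula: V = l * w * h
V = 12 * 5.2 * 4
V = 62.4 * 4
V = 249.6
249.6 mm^3


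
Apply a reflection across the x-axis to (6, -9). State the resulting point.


Transformation: reflection
Original point: (6, -9)
Rule for reflection over the x-axis: (x, y) -> (x, -y)
Apply: (6, -9) -> (6, 9)
(6, 9)


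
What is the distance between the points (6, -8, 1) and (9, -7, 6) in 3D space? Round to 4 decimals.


3D distance between two points
P1 = (6, -8, 1), P2 = (9, -7, 6)
Formula: d = sqrt((x2-x1)^2 + (y2-y1)^2 + (z2-z1)^2)
dx = 9 - 6 = 3
dy = -7 - -8 = 1
dz = 6 - 1 = 5
dx^2 + dy^2 + dz^2 = 9 + 1 + 25 = 35
d = sqrt(35)
d = 5.9161
5.9161 units


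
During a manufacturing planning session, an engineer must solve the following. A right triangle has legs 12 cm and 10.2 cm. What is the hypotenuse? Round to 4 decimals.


Shape: right triangle
Legs a = 12 cm, b = 10.2 cm
Formula: c = sqrt(a^2 + b^2)
a^2 = 144, b^2 = 104.04
a^2 + b^2 = 248.04
c = sqrt(248.04)
c = 15.7493
15.7493 cm


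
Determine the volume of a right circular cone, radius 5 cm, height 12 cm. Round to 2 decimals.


Shape: cone
Radius r = 5 cm, Height h = 12 cm
Formula: V = (1/3) * pi * r^2 * h
r^2 = 25
pi * r^2 * h = pi * 25 * 12 = 300 * pi
V = 300 * pi / 3
V = 314.16
314.16 cm^3


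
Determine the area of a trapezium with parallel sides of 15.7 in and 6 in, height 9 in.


Shape: trapezoid
Parallel sides a = 15.7 in, b = 6 in; Height h = 9 in
Formula: A = (a + b) * h / 2
a + b = 15.7 + 6 = 21.7
A = 21.7 * 9 / 2
A = 195.3 / 2
A = 97.65
97.65 in^2


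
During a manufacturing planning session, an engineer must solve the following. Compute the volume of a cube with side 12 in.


Shape: cube
Side s = 12 in
Formula: V = s^3
V = 12 * 12 * 12
V = 144 * 12
V = 1728
1728 in^3


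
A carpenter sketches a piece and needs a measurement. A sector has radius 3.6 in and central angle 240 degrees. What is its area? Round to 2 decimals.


Shape: circular sector
Radius r = 3.6 in, Angle = 240 degrees
Formula: A = (angle/360) * pi * r^2
r^2 = 12.96
Fraction of circle = 240/360
A = (240/360) * pi * 12.96
A = 8.64 * pi
A = 27.14
27.14 in^2


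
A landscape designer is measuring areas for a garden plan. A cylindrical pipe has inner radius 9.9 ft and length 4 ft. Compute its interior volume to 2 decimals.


Shape: cylinder
Radius r = 9.9 ft, Height h = 4 ft
Formula: V = pi * r^2 * h
r^2 = 98.01
V = pi * 98.01 * 4
V = 392.04 * pi
V = 1231.63
1231.63 ft^3


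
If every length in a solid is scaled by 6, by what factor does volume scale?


Linear scale factor k = 6
Rule: under a linear scaling by k, volumes scale by k^3.
k^3 = 6 * 6 * 6
k^3 = 36 * 6
k^3 = 216
Volume scales by a factor of 216.
216 (dimensionless)


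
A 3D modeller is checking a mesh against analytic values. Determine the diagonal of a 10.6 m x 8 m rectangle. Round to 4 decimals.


Shape: rectangle (diagonal via Pythagoras)
Sides: 10.6 m and 8 m
Formula: d = sqrt(l^2 + w^2)
l^2 = 112.36, w^2 = 64
l^2 + w^2 = 176.36
d = sqrt(176.36)
d = 13.2801
13.2801 m


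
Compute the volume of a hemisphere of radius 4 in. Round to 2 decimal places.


Shape: hemisphere (half of a sphere)
Radius r = 4 in
Formula: V = (1/2) * (4/3) * pi * r^3 = (2/3) * pi * r^3
r^3 = 64
(2/3) * 64 = 42.666667
V = 42.666667 * pi
V = 134.04
134.04 in^3


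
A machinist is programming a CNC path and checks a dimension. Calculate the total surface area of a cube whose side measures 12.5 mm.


Shape: cube
Side s = 12.5 mm
A cube has 6 square faces.
Formula: SA = 6 * s^2
s^2 = 156.25
SA = 6 * 156.25
SA = 937.5
937.5 mm^2


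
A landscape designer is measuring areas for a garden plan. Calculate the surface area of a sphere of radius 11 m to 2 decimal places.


Shape: sphere
Radius r = 11 m
Formula: SA = 4 * pi * r^2
r^2 = 121
SA = 4 * pi * 121
SA = 484 * pi
SA = 1520.53
1520.53 m^2


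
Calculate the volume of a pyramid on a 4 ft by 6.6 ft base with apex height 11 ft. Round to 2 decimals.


Shape: rectangular pyramid
Base: 4 ft x 6.6 ft, Height h = 11 ft
Formula: V = (1/3) * base_area * h
base_area = 4 * 6.6 = 26.4
base_area * h = 26.4 * 11 = 290.4
V = 290.4 / 3
V = 96.8
96.8 ft^3


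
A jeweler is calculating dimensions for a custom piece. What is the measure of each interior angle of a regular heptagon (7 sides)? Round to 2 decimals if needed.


Shape: regular heptagon (7 sides)
Formula: interior angle = (n - 2) * 180 / n
(n - 2) = 5
(n - 2) * 180 = 900
angle = 900 / 7
angle = 128.57
128.57 degrees


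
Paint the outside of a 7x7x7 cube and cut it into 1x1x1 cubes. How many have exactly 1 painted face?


Large cube: 7 x 7 x 7, cut into unit cubes.
n = 7, so n - 2 = 5
Cubes with 1 painted face lie in the interior of each face.
A cube has 6 faces; each contributes (n - 2)^2 = 25 such cubes.
Count = 6 * 25 = 150
150 unit cubes


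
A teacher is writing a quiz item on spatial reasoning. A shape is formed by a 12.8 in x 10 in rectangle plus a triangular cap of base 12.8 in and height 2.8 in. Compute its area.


Composite shape: rectangle + triangle
Rectangle area = 12.8 * 10 = 128
Triangle area = 0.5 * 12.8 * 2.8 = 17.92
Total = 128 + 17.92
Total = 145.92
145.92 in^2


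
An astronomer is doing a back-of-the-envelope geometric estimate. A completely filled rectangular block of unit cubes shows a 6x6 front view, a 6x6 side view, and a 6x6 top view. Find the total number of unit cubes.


Orthographic views of a solid rectangular block:
Front view 6 x 6 -> length = 6, height = 6
Side view 6 x 6 -> width = 6, height = 6 (consistent)
Top view 6 x 6 -> confirms length = 6, width = 6
The block is 6 x 6 x 6.
Total unit cubes = 6 * 6 * 6 = 216
216 unit cubes


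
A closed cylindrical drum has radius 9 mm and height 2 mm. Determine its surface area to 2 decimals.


Shape: closed cylinder
Radius r = 9 mm, Height h = 2 mm
Formula: SA = 2*pi*r^2 + 2*pi*r*h = 2*pi*r*(r + h)
r + h = 11
2 * r * (r + h) = 2 * 9 * 11 = 198
SA = 198 * pi
SA = 622.04
622.04 mm^2


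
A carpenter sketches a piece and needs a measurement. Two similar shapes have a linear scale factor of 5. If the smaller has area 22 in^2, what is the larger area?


Linear scale factor k = 5
Original area = 22 in^2
Rule: under a linear scaling by k, areas scale by k^2.
k^2 = 5^2 = 25
New area = 22 * 25
New area = 550
550 in^2


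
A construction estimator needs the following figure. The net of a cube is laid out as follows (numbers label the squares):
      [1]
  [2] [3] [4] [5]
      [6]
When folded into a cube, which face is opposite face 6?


Net: cross layout. Take square 3 as the base (bottom).
Fold the four squares in the horizontal row up around 3: 2 -> left, 4 -> right, 5 wraps to the top.
Fold 1 and 6 up from 3: 1 -> back, 6 -> front.
Opposite pairs are therefore: (1, 6), (2, 4), (3, 5).
Face 6 is opposite face 1.
face 1


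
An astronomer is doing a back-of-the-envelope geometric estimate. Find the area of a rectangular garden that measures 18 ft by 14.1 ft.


Shape: rectangle
Length l = 18 ft, Width w = 14.1 ft
Formula: A = l * w
A = 18 * 14.1
A = 253.8
253.8 ft^2


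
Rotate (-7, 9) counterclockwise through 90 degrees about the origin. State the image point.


Transformation: rotation about the origin
Original point: (-7, 9)
Rule for 90 deg counterclockwise: (x, y) -> (-y, x)
Apply: (-7, 9) -> (-9, -7)
(-9, -7)


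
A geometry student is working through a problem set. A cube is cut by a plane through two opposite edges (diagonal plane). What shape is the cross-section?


Solid: cube
Cutting plane: through two opposite edges (diagonal plane)
Visualize the intersection of the plane with the solid's surface.
The boundary of the cut region is a rectangle.
rectangle


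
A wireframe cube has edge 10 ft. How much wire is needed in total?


Shape: cube
Side s = 10 ft
A cube has 12 edges, all equal.
Formula: total edge length = 12 * s
Total = 12 * 10
Total = 120
120 ft


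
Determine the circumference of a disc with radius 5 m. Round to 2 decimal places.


Shape: circle
Radius r = 5 m
Formula: C = 2 * pi * r
C = 2 * pi * 5
C = 10 * pi
C = 31.42
31.42 m


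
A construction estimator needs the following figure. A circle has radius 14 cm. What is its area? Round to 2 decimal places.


Shape: circle
Radius r = 14 cm
Formula: A = pi * r^2
r^2 = 14^2 = 196
A = pi * 196
A = 615.75
615.75 cm^2


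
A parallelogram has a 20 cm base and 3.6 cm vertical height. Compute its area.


Shape: parallelogram
Base b = 20 cm, Height h = 3.6 cm
Formula: A = b * h
A = 20 * 3.6
A = 72
72 cm^2


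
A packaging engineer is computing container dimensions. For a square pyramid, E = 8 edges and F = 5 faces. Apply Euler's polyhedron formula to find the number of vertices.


Polyhedron: square pyramid
Euler's formula for convex polyhedra: V - E + F = 2
Given: E = 8 edges and F = 5 faces
Solve for V:
V = 2 + E - F = 2 + 8 - 5 = 5
5 vertices


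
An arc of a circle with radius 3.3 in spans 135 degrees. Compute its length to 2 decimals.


Shape: circular arc
Radius r = 3.3 in, Angle = 135 degrees
Formula: L = (angle/360) * 2 * pi * r
2 * pi * r = 6.6 * pi
L = (135/360) * 6.6 * pi
L = 2.475 * pi
L = 7.78
7.78 in


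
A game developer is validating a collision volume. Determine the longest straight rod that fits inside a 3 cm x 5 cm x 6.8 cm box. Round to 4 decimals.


Shape: rectangular box (space diagonal)
l = 3 cm, w = 5 cm, h = 6.8 cm
Visualize: the diagonal of the base, then a right triangle with that diagonal and the height.
Formula: d = sqrt(l^2 + w^2 + h^2)
l^2 + w^2 + h^2 = 9 + 25 + 46.24 = 80.24
d = sqrt(80.24)
d = 8.9577
8.9577 cm


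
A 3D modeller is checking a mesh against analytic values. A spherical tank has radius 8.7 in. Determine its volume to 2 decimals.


Shape: sphere
Radius r = 8.7 in
Formula: V = (4/3) * pi * r^3
r^3 = 658.503
(4/3) * 658.503 = 878.004
V = 878.004 * pi
V = 2758.33
2758.33 in^3


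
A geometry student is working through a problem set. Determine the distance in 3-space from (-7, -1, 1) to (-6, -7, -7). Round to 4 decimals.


3D distance between two points
P1 = (-7, -1, 1), P2 = (-6, -7, -7)
Formula: d = sqrt((x2-x1)^2 + (y2-y1)^2 + (z2-z1)^2)
dx = -6 - -7 = 1
dy = -7 - -1 = -6
dz = -7 - 1 = -8
dx^2 + dy^2 + dz^2 = 1 + 36 + 64 = 101
d = sqrt(101)
d = 10.0499
10.0499 units


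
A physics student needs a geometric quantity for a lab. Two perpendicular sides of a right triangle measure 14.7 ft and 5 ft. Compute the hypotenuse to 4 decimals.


Shape: right triangle
Legs a = 14.7 ft, b = 5 ft
Formula: c = sqrt(a^2 + b^2)
a^2 = 216.09, b^2 = 25
a^2 + b^2 = 241.09
c = sqrt(241.09)
c = 15.5271
15.5271 ft


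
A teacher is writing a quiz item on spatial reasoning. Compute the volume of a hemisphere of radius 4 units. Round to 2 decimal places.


Shape: hemisphere (half of a sphere)
Radius r = 4 units
Formula: V = (1/2) * (4/3) * pi * r^3 = (2/3) * pi * r^3
r^3 = 64
(2/3) * 64 = 42.666667
V = 42.666667 * pi
V = 134.04
134.04 units^3


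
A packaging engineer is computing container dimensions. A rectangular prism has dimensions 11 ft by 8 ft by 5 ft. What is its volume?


Shape: rectangular prism
l = 11 ft, w = 8 ft, h = 5 ft
Formula: V = l * w * h
V = 11 * 8 * 5
V = 88 * 5
V = 440
440 ft^3


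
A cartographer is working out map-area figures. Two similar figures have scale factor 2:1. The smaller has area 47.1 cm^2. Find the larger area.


Linear scale factor k = 2
Original area = 47.1 cm^2
Rule: under a linear scaling by k, areas scale by k^2.
k^2 = 2^2 = 4
New area = 47.1 * 4
New area = 188.4
188.4 cm^2


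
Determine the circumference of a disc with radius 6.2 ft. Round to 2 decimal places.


Shape: circle
Radius r = 6.2 ft
Formula: C = 2 * pi * r
C = 2 * pi * 6.2
C = 12.4 * pi
C = 38.96
38.96 ft


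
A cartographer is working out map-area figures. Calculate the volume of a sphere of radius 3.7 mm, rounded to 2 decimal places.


Shape: sphere
Radius r = 3.7 mm
Formula: V = (4/3) * pi * r^3
r^3 = 50.653
(4/3) * 50.653 = 67.537333
V = 67.537333 * pi
V = 212.17
212.17 mm^3


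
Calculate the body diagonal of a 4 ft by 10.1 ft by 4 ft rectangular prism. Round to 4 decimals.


Shape: rectangular box (space diagonal)
l = 4 ft, w = 10.1 ft, h = 4 ft
Visualize: the diagonal of the base, then a right triangle with that diagonal and the height.
Formula: d = sqrt(l^2 + w^2 + h^2)
l^2 + w^2 + h^2 = 16 + 102.01 + 16 = 134.01
d = sqrt(134.01)
d = 11.5763
11.5763 ft


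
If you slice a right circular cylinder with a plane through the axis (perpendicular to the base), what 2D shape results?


Solid: right circular cylinder
Cutting plane: through the axis (perpendicular to the base)
Visualize the intersection of the plane with the solid's surface.
The boundary of the cut region is a rectangle.
rectangle


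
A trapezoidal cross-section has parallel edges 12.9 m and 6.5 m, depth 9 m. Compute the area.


Shape: trapezoid
Parallel sides a = 12.9 m, b = 6.5 m; Height h = 9 m
Formula: A = (a + b) * h / 2
a + b = 12.9 + 6.5 = 19.4
A = 19.4 * 9 / 2
A = 174.6 / 2
A = 87.3
87.3 m^2


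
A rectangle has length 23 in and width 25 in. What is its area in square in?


Shape: rectangle
Length l = 23 in, Width w = 25 in
Formula: A = l * w
A = 23 * 25
A = 575
575 in^2


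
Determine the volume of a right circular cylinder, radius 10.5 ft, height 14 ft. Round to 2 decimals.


Shape: cylinder
Radius r = 10.5 ft, Height h = 14 ft
Formula: V = pi * r^2 * h
r^2 = 110.25
V = pi * 110.25 * 14
V = 1543.5 * pi
V = 4849.05
4849.05 ft^3


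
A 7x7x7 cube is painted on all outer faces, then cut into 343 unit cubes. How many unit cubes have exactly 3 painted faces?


Large cube: 7 x 7 x 7, cut into unit cubes.
Cubes with 3 painted faces are at the corners. A cube always has 8 corners.
Count = 8
8 unit cubes


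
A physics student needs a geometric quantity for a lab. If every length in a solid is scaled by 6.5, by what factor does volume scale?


Linear scale factor k = 6.5
Rule: under a linear scaling by k, volumes scale by k^3.
k^3 = 6.5 * 6.5 * 6.5
k^3 = 42.25 * 6.5
k^3 = 274.625
Volume scales by a factor of 274.625.
274.625 (dimensionless)


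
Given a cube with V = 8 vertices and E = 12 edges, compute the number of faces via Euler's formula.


Polyhedron: cube
Euler's formula for convex polyhedra: V - E + F = 2
Given: V = 8 vertices and E = 12 edges
Solve for F:
F = 2 + E - V = 2 + 12 - 8 = 6
6 faces


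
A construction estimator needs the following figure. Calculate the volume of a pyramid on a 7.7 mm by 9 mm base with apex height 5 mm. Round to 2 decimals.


Shape: rectangular pyramid
Base: 7.7 mm x 9 mm, Height h = 5 mm
Formula: V = (1/3) * base_area * h
base_area = 7.7 * 9 = 69.3
base_area * h = 69.3 * 5 = 346.5
V = 346.5 / 3
V = 115.5
115.5 mm^3


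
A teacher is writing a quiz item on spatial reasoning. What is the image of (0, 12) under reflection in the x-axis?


Transformation: reflection
Original point: (0, 12)
Rule for reflection over the x-axis: (x, y) -> (x, -y)
Apply: (0, 12) -> (0, -12)
(0, -12)


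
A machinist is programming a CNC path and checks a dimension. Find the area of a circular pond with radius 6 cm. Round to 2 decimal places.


Shape: circle
Radius r = 6 cm
Formula: A = pi * r^2
r^2 = 6^2 = 36
A = pi * 36
A = 113.1
113.1 cm^2


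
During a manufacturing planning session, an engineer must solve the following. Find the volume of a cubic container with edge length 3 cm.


Shape: cube
Side s = 3 cm
Formula: V = s^3
V = 3 * 3 * 3
V = 9 * 3
V = 27
27 cm^3


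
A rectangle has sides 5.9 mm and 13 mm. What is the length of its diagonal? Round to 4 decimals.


Shape: rectangle (diagonal via Pythagoras)
Sides: 5.9 mm and 13 mm
Formula: d = sqrt(l^2 + w^2)
l^2 = 34.81, w^2 = 169
l^2 + w^2 = 203.81
d = sqrt(203.81)
d = 14.2762
14.2762 mm


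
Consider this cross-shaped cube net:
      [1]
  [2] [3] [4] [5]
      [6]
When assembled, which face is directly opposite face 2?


Net: cross layout. Take square 3 as the base (bottom).
Fold the four squares in the horizontal row up around 3: 2 -> left, 4 -> right, 5 wraps to the top.
Fold 1 and 6 up from 3: 1 -> back, 6 -> front.
Opposite pairs are therefore: (1, 6), (2, 4), (3, 5).
Face 2 is opposite face 4.
face 4


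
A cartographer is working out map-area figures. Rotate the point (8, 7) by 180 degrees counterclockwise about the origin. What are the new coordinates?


Transformation: rotation about the origin
Original point: (8, 7)
Rule for 180 deg: (x, y) -> (-x, -y)
Apply: (8, 7) -> (-8, -7)
(-8, -7)


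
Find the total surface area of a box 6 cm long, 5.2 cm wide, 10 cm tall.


Shape: rectangular prism
l = 6 cm, w = 5.2 cm, h = 10 cm
Formula: SA = 2(lw + lh + wh)
lw = 31.2, lh = 60, wh = 52
lw + lh + wh = 143.2
SA = 2 * 143.2
SA = 286.4
286.4 cm^2


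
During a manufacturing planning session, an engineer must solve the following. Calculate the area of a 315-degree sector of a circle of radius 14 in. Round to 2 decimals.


Shape: circular sector
Radius r = 14 in, Angle = 315 degrees
Formula: A = (angle/360) * pi * r^2
r^2 = 196
Fraction of circle = 315/360
A = (315/360) * pi * 196
A = 171.5 * pi
A = 538.78
538.78 in^2


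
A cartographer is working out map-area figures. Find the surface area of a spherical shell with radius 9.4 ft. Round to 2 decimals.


Shape: sphere
Radius r = 9.4 ft
Formula: SA = 4 * pi * r^2
r^2 = 88.36
SA = 4 * pi * 88.36
SA = 353.44 * pi
SA = 1110.36
1110.36 ft^2


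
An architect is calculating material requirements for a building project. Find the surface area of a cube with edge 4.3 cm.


Shape: cube
Side s = 4.3 cm
A cube has 6 square faces.
Formula: SA = 6 * s^2
s^2 = 18.49
SA = 6 * 18.49
SA = 110.94
110.94 cm^2


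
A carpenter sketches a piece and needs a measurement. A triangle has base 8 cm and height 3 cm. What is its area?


Shape: triangle
Base b = 8 cm, Height h = 3 cm
Formula: A = (1/2) * b * h
A = 0.5 * 8 * 3
A = 0.5 * 24
A = 12
12 cm^2
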